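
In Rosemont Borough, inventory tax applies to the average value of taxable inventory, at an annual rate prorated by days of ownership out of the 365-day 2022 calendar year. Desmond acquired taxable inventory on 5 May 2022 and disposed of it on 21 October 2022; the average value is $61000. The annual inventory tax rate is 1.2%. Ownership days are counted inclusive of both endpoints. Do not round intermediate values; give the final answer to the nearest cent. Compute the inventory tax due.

Days held (5 May – 21 October 2022): 170 out of 365
Tax = $61000 × 1.2% × 170/365 = $340.9315

$340.93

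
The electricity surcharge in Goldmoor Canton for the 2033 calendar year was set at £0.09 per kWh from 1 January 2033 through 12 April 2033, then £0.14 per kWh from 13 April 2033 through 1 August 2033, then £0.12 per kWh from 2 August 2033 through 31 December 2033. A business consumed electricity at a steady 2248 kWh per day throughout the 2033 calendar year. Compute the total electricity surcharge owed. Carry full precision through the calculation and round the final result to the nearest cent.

£96,574.08

1 January – 12 April 2033: 102 days × 2248 kWh/day = 229,296 kWh at £0.09/kWh → £20,636.64
13 April – 1 August 2033: 111 days × 2248 kWh/day = 249,528 kWh at £0.14/kWh → £34,933.92
2 August – 31 December 2033: 152 days × 2248 kWh/day = 341,696 kWh at £0.12/kWh → £41,003.52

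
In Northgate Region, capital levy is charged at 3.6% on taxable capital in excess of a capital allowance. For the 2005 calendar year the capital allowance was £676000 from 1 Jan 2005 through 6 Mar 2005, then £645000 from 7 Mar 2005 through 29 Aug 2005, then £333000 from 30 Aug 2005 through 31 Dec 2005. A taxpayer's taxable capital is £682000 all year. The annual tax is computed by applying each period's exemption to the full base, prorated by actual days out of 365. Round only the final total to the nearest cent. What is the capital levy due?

1 Jan – 6 Mar 2005: 65 days, exemption £676000 → (£682000 − £676000) × 3.6% × 65/365 = £38.4658
7 Mar – 29 Aug 2005: 176 days, exemption £645000 → (£682000 − £645000) × 3.6% × 176/365 = £642.2795
30 Aug – 31 Dec 2005: 124 days, exemption £333000 → (£682000 − £333000) × 3.6% × 124/365 = £4268.3178
Total = £4949.0630

£4949.06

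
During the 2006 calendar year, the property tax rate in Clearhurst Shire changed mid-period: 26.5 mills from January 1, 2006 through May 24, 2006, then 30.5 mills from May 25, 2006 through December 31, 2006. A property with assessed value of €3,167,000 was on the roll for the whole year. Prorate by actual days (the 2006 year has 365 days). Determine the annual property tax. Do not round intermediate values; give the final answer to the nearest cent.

January 1 – May 24, 2006: 144 days at 26.5 mills → €3,167,000 × 2.65% × 144/365 = €33,110.3342
May 25 – December 31, 2006: 221 days at 30.5 mills → €3,167,000 × 3.05% × 221/365 = €58,485.3795
Total = €91,595.7137

€91,595.71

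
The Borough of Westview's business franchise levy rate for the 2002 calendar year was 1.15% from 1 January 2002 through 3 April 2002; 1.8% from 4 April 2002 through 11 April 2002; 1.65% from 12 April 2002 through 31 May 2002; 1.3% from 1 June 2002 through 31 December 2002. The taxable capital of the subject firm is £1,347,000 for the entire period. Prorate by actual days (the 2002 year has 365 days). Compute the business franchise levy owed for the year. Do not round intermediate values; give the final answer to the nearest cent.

1 January – 3 April 2002: 93 days at 1.15% → £1,347,000 × 1.15% × 93/365 = £3,946.8945
4 April – 11 April 2002: 8 days at 1.8% → £1,347,000 × 1.8% × 8/365 = £531.4192
12 April – 31 May 2002: 50 days at 1.65% → £1,347,000 × 1.65% × 50/365 = £3,044.5890
1 June – 31 December 2002: 214 days at 1.3% → £1,347,000 × 1.3% × 214/365 = £10,266.7233
Total = £17,789.6260

£17,789.63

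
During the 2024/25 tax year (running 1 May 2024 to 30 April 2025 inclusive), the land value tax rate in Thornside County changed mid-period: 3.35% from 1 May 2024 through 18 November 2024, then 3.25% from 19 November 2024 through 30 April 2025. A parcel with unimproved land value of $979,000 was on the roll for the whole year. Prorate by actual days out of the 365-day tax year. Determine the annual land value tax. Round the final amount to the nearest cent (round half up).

1 May – 18 November 2024: 202 days at 3.35% → $979,000 × 3.35% × 202/365 = $18,150.3918
19 November 2024 – 30 April 2025: 163 days at 3.25% → $979,000 × 3.25% × 163/365 = $14,208.9110
Total = $32,359.3027

$32,359.30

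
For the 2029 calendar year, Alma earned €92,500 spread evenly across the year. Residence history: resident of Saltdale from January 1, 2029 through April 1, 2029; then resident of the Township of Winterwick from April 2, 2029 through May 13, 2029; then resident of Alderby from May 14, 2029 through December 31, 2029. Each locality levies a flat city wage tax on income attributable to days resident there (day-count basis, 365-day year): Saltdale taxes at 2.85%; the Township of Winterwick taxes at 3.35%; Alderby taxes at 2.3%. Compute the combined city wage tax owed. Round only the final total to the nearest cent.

€2,366.10

Saltdale, January 1 – April 1, 2029: 91 days → €92,500 × 2.85% × 91/365 = €657.2568
The Township of Winterwick, April 2 – May 13, 2029: 42 days → €92,500 × 3.35% × 42/365 = €356.5685
Alderby, May 14 – December 31, 2029: 232 days → €92,500 × 2.3% × 232/365 = €1,352.2740
Total = €2,366.0993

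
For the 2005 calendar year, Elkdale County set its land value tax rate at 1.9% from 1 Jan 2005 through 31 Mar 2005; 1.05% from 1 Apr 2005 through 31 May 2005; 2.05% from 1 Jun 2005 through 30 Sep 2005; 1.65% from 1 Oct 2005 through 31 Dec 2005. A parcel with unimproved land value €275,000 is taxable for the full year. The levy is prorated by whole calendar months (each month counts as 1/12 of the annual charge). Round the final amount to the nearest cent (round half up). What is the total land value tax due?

1 Jan – 31 Mar 2005: 3 months at 1.9% → €275,000 × 1.9% × 3/12 = €1,306.2500
1 Apr – 31 May 2005: 2 months at 1.05% → €275,000 × 1.05% × 2/12 = €481.2500
1 Jun – 30 Sep 2005: 4 months at 2.05% → €275,000 × 2.05% × 4/12 = €1,879.1667
1 Oct – 31 Dec 2005: 3 months at 1.65% → €275,000 × 1.65% × 3/12 = €1,134.3750
Total = €4,801.0417

€4,801.04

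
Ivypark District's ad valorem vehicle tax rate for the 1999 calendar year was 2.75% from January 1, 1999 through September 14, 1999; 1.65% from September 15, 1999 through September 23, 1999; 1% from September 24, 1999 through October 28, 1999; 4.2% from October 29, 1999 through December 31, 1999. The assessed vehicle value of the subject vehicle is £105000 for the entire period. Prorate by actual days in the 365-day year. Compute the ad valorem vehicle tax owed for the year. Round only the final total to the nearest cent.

January 1 – September 14, 1999: 257 days at 2.75% → £105000 × 2.75% × 257/365 = £2033.1164
September 15 – September 23, 1999: 9 days at 1.65% → £105000 × 1.65% × 9/365 = £42.7192
September 24 – October 28, 1999: 35 days at 1% → £105000 × 1% × 35/365 = £100.6849
October 29 – December 31, 1999: 64 days at 4.2% → £105000 × 4.2% × 64/365 = £773.2603
Total = £2949.7808

£2949.78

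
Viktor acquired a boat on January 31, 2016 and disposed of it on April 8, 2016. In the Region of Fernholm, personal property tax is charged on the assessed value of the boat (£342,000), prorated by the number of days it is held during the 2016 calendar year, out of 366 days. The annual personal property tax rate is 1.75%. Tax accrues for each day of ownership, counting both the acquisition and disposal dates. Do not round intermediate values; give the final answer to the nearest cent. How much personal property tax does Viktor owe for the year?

Days held (January 31 – April 8, 2016): 69 out of 366
Tax = £342,000 × 1.75% × 69/366 = £1,128.3197

£1,128.32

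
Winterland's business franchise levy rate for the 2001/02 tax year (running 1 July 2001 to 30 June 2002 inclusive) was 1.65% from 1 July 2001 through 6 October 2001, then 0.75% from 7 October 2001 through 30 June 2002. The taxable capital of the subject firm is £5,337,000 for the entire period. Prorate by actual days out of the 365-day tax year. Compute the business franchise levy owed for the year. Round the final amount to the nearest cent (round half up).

£52,924.03

1 July – 6 October 2001: 98 days at 1.65% → £5,337,000 × 1.65% × 98/365 = £23,643.6411
7 October 2001 – 30 June 2002: 267 days at 0.75% → £5,337,000 × 0.75% × 267/365 = £29,280.3904
Total = £52,924.0315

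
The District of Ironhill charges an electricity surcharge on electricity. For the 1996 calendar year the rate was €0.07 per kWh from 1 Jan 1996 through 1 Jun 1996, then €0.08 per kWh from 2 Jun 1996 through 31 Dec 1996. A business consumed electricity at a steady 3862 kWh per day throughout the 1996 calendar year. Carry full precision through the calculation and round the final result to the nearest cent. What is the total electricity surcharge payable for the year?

€107170.50

1 Jan – 1 Jun 1996: 153 days × 3862 kWh/day = 590,886 kWh at €0.07/kWh → €41362.02
2 Jun – 31 Dec 1996: 213 days × 3862 kWh/day = 822,606 kWh at €0.08/kWh → €65808.48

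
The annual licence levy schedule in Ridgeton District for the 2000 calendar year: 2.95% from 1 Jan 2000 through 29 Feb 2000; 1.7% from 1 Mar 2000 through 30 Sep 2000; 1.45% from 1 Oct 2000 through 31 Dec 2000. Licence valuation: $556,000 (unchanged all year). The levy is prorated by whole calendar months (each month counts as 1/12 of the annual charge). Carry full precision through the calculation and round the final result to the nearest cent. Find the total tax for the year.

1 Jan – 29 Feb 2000: 2 months at 2.95% → $556,000 × 2.95% × 2/12 = $2,733.6667
1 Mar – 30 Sep 2000: 7 months at 1.7% → $556,000 × 1.7% × 7/12 = $5,513.6667
1 Oct – 31 Dec 2000: 3 months at 1.45% → $556,000 × 1.45% × 3/12 = $2,015.5000
Total = $10,262.8333

$10,262.83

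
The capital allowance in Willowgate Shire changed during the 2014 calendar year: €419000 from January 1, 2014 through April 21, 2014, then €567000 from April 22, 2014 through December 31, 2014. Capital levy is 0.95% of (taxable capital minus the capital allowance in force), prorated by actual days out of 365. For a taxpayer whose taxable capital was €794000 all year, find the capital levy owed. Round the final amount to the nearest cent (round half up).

January 1 – April 21, 2014: 111 days, exemption €419000 → (€794000 − €419000) × 0.95% × 111/365 = €1083.3904
April 22 – December 31, 2014: 254 days, exemption €567000 → (€794000 − €567000) × 0.95% × 254/365 = €1500.6877
Total = €2584.0781

€2584.08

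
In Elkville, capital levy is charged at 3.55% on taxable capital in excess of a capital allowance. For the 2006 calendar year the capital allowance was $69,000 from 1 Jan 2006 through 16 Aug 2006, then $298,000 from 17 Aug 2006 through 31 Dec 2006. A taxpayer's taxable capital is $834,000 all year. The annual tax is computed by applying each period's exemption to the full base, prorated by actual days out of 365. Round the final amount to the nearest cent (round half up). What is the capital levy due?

1 Jan – 16 Aug 2006: 228 days, exemption $69,000 → ($834,000 − $69,000) × 3.55% × 228/365 = $16,964.1370
17 Aug – 31 Dec 2006: 137 days, exemption $298,000 → ($834,000 − $298,000) × 3.55% × 137/365 = $7,142.0164
Total = $24,106.1534

$24,106.15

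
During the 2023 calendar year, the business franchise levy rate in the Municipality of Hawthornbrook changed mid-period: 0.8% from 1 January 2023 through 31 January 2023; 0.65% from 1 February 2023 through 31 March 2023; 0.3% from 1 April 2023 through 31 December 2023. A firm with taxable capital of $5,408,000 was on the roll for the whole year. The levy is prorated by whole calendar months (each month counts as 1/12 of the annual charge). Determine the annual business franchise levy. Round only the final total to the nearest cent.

1 January – 31 January 2023: 1 month at 0.8% → $5,408,000 × 0.8% × 1/12 = $3,605.3333
1 February – 31 March 2023: 2 months at 0.65% → $5,408,000 × 0.65% × 2/12 = $5,858.6667
1 April – 31 December 2023: 9 months at 0.3% → $5,408,000 × 0.3% × 9/12 = $12,168.0000
Total = $21,632.0000

$21,632.00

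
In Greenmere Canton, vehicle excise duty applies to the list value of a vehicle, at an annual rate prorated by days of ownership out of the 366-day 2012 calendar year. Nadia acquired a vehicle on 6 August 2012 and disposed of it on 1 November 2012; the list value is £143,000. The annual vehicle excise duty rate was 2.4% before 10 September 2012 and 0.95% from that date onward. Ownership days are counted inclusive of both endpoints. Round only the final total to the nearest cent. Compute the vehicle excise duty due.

6 August – 9 September 2012: 35 days at 2.4% → £143,000 × 2.4% × 35/366 = £328.1967
10 September – 1 November 2012: 53 days at 0.95% → £143,000 × 0.95% × 53/366 = £196.7227
Total = £524.9194

£524.92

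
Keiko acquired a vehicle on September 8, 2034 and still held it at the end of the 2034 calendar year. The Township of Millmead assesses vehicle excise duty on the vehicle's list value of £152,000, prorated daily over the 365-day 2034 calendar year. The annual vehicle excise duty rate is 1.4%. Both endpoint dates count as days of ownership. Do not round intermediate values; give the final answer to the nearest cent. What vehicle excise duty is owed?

Days held (September 8 – December 31, 2034): 115 out of 365
Tax = £152,000 × 1.4% × 115/365 = £670.4658

£670.47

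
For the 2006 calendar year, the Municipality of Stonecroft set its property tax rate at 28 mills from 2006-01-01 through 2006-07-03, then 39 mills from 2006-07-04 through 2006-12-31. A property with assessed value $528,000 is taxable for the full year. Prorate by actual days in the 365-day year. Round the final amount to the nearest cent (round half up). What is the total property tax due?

2006-01-01 to 2006-07-03: 184 days at 28 mills → $528,000 × 2.8% × 184/365 = $7,452.7562
2006-07-04 to 2006-12-31: 181 days at 39 mills → $528,000 × 3.9% × 181/365 = $10,211.3753
Total = $17,664.1315

$17,664.13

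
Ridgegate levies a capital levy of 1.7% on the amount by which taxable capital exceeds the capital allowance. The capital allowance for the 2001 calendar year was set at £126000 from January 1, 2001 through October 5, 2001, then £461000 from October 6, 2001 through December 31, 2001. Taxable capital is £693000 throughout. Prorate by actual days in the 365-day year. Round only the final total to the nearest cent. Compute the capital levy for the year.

January 1 – October 5, 2001: 278 days, exemption £126000 → (£693000 − £126000) × 1.7% × 278/365 = £7341.4849
October 6 – December 31, 2001: 87 days, exemption £461000 → (£693000 − £461000) × 1.7% × 87/365 = £940.0767
Total = £8281.5616

£8281.56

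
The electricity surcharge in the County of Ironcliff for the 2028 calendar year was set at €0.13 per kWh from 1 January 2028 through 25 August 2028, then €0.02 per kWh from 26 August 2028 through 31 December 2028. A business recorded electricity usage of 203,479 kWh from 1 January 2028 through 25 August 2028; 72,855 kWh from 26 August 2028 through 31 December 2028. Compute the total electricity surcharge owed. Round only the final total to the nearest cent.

1 January – 25 August 2028: 203,479 kWh at €0.13/kWh → €26,452.27
26 August – 31 December 2028: 72,855 kWh at €0.02/kWh → €1,457.10

€27,909.37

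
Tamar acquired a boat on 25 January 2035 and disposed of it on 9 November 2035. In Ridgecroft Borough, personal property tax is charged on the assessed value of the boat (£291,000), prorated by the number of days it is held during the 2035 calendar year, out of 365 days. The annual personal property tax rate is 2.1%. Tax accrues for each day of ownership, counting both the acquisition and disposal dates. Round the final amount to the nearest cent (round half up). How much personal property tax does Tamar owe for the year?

£4,838.57

Days held (25 January – 9 November 2035): 289 out of 365
Tax = £291,000 × 2.1% × 289/365 = £4,838.5726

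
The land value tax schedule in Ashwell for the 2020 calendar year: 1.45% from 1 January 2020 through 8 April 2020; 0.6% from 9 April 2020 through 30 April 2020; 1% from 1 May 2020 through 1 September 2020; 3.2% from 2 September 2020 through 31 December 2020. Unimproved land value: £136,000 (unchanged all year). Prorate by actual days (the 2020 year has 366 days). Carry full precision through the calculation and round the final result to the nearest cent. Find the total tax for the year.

£2,482.00

1 January – 8 April 2020: 99 days at 1.45% → £136,000 × 1.45% × 99/366 = £533.4098
9 April – 30 April 2020: 22 days at 0.6% → £136,000 × 0.6% × 22/366 = £49.0492
1 May – 1 September 2020: 124 days at 1% → £136,000 × 1% × 124/366 = £460.7650
2 September – 31 December 2020: 121 days at 3.2% → £136,000 × 3.2% × 121/366 = £1,438.7760
Total = £2,482.0000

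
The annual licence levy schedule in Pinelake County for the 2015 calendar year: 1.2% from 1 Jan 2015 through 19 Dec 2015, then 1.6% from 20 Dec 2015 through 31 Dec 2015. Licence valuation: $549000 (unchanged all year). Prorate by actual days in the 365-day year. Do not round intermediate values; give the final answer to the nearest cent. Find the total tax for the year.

$6660.20

1 Jan – 19 Dec 2015: 353 days at 1.2% → $549000 × 1.2% × 353/365 = $6371.4082
20 Dec – 31 Dec 2015: 12 days at 1.6% → $549000 × 1.6% × 12/365 = $288.7890
Total = $6660.1973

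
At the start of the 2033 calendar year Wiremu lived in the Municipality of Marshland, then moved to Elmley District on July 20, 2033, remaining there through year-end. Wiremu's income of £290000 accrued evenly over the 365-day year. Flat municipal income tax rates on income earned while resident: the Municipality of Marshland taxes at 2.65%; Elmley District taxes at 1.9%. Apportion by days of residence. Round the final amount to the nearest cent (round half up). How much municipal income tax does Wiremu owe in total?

The Municipality of Marshland, January 1 – July 19, 2033: 200 days → £290000 × 2.65% × 200/365 = £4210.9589
Elmley District, July 20 – December 31, 2033: 165 days → £290000 × 1.9% × 165/365 = £2490.8219
Total = £6701.7808

£6701.78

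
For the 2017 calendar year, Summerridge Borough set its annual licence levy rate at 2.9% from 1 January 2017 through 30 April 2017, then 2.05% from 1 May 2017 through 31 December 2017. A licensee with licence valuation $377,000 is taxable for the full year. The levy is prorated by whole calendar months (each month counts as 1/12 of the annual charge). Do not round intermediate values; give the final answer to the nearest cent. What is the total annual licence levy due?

1 January – 30 April 2017: 4 months at 2.9% → $377,000 × 2.9% × 4/12 = $3,644.3333
1 May – 31 December 2017: 8 months at 2.05% → $377,000 × 2.05% × 8/12 = $5,152.3333
Total = $8,796.6667

$8,796.67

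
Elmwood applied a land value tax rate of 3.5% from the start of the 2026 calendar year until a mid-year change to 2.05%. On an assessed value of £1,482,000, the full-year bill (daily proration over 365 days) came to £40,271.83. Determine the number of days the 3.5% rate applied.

Let d = days at the first rate; then 365 − d days at the second rate.
£1,482,000 × [3.5%·d + 2.05%·(365−d)] / 365 = £40,271.83
Solving gives d = 168, so the new rate took effect on 18 Jun 2026.

168 days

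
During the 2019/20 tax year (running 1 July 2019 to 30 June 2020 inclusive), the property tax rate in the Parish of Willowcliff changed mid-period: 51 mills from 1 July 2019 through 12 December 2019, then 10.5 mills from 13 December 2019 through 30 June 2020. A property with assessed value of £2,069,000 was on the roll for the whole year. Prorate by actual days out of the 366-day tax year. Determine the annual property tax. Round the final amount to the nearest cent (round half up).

£59,500.71

1 July – 12 December 2019: 165 days at 51 mills → £2,069,000 × 5.1% × 165/366 = £47,570.0410
13 December 2019 – 30 June 2020: 201 days at 10.5 mills → £2,069,000 × 1.05% × 201/366 = £11,930.6680
Total = £59,500.7090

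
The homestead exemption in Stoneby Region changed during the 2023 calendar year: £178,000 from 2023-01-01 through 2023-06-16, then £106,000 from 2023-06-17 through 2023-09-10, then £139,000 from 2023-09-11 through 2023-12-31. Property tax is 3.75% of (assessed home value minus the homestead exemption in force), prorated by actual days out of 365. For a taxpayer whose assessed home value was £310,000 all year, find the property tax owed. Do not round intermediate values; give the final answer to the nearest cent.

£6,034.93

2023-01-01 to 2023-06-16: 167 days, exemption £178,000 → (£310,000 − £178,000) × 3.75% × 167/365 = £2,264.7945
2023-06-17 to 2023-09-10: 86 days, exemption £106,000 → (£310,000 − £106,000) × 3.75% × 86/365 = £1,802.4658
2023-09-11 to 2023-12-31: 112 days, exemption £139,000 → (£310,000 − £139,000) × 3.75% × 112/365 = £1,967.6712
Total = £6,034.9315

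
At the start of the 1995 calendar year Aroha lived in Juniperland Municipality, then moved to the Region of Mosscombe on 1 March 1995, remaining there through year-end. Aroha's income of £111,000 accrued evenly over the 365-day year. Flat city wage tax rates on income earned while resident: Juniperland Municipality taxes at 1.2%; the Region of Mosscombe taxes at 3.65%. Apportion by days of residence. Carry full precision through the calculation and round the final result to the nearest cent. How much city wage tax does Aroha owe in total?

Juniperland Municipality, 1 January – 28 February 1995: 59 days → £111,000 × 1.2% × 59/365 = £215.3096
The Region of Mosscombe, 1 March – 31 December 1995: 306 days → £111,000 × 3.65% × 306/365 = £3,396.6000
Total = £3,611.9096

£3,611.91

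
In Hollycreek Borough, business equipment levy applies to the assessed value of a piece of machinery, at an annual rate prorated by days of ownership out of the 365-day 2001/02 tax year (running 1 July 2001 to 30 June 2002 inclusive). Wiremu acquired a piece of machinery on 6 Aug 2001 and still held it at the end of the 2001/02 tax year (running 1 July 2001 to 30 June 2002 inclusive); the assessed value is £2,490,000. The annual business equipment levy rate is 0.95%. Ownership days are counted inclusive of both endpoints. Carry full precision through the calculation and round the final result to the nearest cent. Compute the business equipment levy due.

Days held (6 Aug 2001 – 30 Jun 2002): 329 out of 365
Tax = £2,490,000 × 0.95% × 329/365 = £21,321.9041

£21,321.90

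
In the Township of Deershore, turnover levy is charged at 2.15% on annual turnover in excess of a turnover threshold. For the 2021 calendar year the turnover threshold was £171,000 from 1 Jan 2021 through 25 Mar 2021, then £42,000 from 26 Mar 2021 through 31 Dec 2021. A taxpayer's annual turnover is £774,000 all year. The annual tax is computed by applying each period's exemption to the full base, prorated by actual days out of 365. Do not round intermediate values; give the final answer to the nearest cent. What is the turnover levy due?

£15,099.72

1 Jan – 25 Mar 2021: 84 days, exemption £171,000 → (£774,000 − £171,000) × 2.15% × 84/365 = £2,983.6110
26 Mar – 31 Dec 2021: 281 days, exemption £42,000 → (£774,000 − £42,000) × 2.15% × 281/365 = £12,116.1041
Total = £15,099.7151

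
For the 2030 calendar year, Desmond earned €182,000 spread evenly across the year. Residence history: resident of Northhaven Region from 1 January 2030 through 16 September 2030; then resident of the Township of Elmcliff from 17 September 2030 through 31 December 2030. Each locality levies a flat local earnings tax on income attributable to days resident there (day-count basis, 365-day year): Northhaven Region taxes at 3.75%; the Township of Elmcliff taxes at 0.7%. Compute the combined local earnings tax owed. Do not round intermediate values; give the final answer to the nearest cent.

€5,212.93

Northhaven Region, 1 January – 16 September 2030: 259 days → €182,000 × 3.75% × 259/365 = €4,842.9452
The Township of Elmcliff, 17 September – 31 December 2030: 106 days → €182,000 × 0.7% × 106/365 = €369.9836
Total = €5,212.9288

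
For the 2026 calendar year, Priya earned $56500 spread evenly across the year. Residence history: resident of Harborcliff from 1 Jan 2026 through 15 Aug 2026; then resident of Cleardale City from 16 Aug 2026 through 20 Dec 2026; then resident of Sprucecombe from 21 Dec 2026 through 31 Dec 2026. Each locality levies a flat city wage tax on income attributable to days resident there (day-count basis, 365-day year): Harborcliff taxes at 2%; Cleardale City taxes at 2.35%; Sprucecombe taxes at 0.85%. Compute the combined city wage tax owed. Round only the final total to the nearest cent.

$1179.22

Harborcliff, 1 Jan – 15 Aug 2026: 227 days → $56500 × 2% × 227/365 = $702.7671
Cleardale City, 16 Aug – 20 Dec 2026: 127 days → $56500 × 2.35% × 127/365 = $461.9842
Sprucecombe, 21 Dec – 31 Dec 2026: 11 days → $56500 × 0.85% × 11/365 = $14.4733
Total = $1179.2247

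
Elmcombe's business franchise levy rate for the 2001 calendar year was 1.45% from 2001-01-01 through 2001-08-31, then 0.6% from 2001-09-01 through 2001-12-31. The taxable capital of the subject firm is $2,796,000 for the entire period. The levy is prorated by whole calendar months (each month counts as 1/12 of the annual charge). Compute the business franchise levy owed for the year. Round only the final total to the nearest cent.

$32,620.00

2001-01-01 to 2001-08-31: 8 months at 1.45% → $2,796,000 × 1.45% × 8/12 = $27,028.0000
2001-09-01 to 2001-12-31: 4 months at 0.6% → $2,796,000 × 0.6% × 4/12 = $5,592.0000
Total = $32,620.0000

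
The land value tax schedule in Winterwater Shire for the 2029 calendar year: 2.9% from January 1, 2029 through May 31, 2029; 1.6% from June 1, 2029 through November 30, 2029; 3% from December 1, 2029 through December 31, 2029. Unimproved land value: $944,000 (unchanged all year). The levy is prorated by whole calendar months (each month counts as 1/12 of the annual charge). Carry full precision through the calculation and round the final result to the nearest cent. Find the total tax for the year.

January 1 – May 31, 2029: 5 months at 2.9% → $944,000 × 2.9% × 5/12 = $11,406.6667
June 1 – November 30, 2029: 6 months at 1.6% → $944,000 × 1.6% × 6/12 = $7,552.0000
December 1 – December 31, 2029: 1 month at 3% → $944,000 × 3% × 1/12 = $2,360.0000
Total = $21,318.6667

$21,318.67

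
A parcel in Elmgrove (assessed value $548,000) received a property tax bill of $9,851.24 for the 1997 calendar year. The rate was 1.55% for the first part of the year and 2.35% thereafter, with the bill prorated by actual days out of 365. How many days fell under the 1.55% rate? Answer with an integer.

252 days

Let d = days at the first rate; then 365 − d days at the second rate.
$548,000 × [1.55%·d + 2.35%·(365−d)] / 365 = $9,851.24
Solving gives d = 252, so the new rate took effect on 10 Sep 1997.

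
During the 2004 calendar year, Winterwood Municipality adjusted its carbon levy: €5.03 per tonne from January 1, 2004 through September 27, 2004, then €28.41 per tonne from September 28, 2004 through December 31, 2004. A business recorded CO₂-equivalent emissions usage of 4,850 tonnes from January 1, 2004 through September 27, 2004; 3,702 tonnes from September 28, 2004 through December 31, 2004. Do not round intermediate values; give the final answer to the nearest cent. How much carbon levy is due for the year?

€129569.32

January 1 – September 27, 2004: 4,850 tonnes at €5.03/tonne → €24395.50
September 28 – December 31, 2004: 3,702 tonnes at €28.41/tonne → €105173.82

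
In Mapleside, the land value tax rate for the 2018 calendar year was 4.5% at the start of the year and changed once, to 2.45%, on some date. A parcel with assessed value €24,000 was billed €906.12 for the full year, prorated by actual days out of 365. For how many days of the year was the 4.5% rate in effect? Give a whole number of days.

Let d = days at the first rate; then 365 − d days at the second rate.
€24,000 × [4.5%·d + 2.45%·(365−d)] / 365 = €906.12
Solving gives d = 236, so the new rate took effect on 25 Aug 2018.

236 days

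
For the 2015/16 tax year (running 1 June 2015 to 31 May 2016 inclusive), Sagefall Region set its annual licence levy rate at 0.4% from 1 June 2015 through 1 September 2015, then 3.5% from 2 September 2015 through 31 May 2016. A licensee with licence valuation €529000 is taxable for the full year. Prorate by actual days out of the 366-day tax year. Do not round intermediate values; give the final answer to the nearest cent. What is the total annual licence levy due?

€14348.04

1 June – 1 September 2015: 93 days at 0.4% → €529000 × 0.4% × 93/366 = €537.6721
2 September 2015 – 31 May 2016: 273 days at 3.5% → €529000 × 3.5% × 273/366 = €13810.3689
Total = €14348.0410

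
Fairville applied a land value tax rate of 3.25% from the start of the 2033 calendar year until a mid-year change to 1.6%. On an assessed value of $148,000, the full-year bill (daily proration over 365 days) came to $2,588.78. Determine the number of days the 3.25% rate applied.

33 days

Let d = days at the first rate; then 365 − d days at the second rate.
$148,000 × [3.25%·d + 1.6%·(365−d)] / 365 = $2,588.78
Solving gives d = 33, so the new rate took effect on 3 February 2033.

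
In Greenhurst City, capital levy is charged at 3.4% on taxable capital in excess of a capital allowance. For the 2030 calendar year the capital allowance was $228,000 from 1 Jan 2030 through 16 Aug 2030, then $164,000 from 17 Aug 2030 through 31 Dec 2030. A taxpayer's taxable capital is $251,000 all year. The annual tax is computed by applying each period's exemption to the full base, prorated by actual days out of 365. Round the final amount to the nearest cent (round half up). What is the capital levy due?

$1,598.75

1 Jan – 16 Aug 2030: 228 days, exemption $228,000 → ($251,000 − $228,000) × 3.4% × 228/365 = $488.4822
17 Aug – 31 Dec 2030: 137 days, exemption $164,000 → ($251,000 − $164,000) × 3.4% × 137/365 = $1,110.2630
Total = $1,598.7452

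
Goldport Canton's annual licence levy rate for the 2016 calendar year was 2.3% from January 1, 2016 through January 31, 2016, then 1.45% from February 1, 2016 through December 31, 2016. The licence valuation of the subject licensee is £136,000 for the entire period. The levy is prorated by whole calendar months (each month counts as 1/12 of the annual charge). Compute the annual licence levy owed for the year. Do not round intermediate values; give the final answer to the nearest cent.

January 1 – January 31, 2016: 1 month at 2.3% → £136,000 × 2.3% × 1/12 = £260.6667
February 1 – December 31, 2016: 11 months at 1.45% → £136,000 × 1.45% × 11/12 = £1,807.6667
Total = £2,068.3333

£2,068.33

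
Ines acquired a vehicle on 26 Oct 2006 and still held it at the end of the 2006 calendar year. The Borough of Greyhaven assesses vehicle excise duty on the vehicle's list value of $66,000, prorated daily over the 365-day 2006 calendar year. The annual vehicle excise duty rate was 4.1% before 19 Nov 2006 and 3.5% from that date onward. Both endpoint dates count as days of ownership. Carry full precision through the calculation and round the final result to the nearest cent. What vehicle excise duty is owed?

$450.07

26 Oct – 18 Nov 2006: 24 days at 4.1% → $66,000 × 4.1% × 24/365 = $177.9288
19 Nov – 31 Dec 2006: 43 days at 3.5% → $66,000 × 3.5% × 43/365 = $272.1370
Total = $450.0658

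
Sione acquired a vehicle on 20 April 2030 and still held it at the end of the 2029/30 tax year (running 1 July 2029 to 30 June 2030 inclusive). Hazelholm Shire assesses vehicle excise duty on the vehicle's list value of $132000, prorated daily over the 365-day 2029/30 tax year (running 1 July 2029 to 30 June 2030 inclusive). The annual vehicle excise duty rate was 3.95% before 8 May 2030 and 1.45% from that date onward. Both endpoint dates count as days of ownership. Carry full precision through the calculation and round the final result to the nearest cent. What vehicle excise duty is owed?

$540.30

20 April – 7 May 2030: 18 days at 3.95% → $132000 × 3.95% × 18/365 = $257.1288
8 May – 30 June 2030: 54 days at 1.45% → $132000 × 1.45% × 54/365 = $283.1671
Total = $540.2959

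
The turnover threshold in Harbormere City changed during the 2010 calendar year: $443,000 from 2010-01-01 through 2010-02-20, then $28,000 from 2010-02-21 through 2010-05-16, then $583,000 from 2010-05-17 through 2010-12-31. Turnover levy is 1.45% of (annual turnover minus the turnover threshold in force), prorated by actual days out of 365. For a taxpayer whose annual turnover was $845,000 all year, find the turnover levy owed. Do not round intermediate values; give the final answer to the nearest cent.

$5,956.72

2010-01-01 to 2010-02-20: 51 days, exemption $443,000 → ($845,000 − $443,000) × 1.45% × 51/365 = $814.4630
2010-02-21 to 2010-05-16: 85 days, exemption $28,000 → ($845,000 − $28,000) × 1.45% × 85/365 = $2,758.7740
2010-05-17 to 2010-12-31: 229 days, exemption $583,000 → ($845,000 − $583,000) × 1.45% × 229/365 = $2,383.4822
Total = $5,956.7192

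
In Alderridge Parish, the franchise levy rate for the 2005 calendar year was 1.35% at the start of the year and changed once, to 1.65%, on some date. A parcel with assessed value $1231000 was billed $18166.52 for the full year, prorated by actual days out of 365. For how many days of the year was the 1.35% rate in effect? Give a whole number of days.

212 days

Let d = days at the first rate; then 365 − d days at the second rate.
$1231000 × [1.35%·d + 1.65%·(365−d)] / 365 = $18166.52
Solving gives d = 212, so the new rate took effect on August 1, 2005.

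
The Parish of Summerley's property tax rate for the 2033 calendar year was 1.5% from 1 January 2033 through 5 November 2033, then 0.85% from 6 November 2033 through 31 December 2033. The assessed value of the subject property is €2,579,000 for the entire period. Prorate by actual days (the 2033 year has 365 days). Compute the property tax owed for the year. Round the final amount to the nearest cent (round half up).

1 January – 5 November 2033: 309 days at 1.5% → €2,579,000 × 1.5% × 309/365 = €32,749.7671
6 November – 31 December 2033: 56 days at 0.85% → €2,579,000 × 0.85% × 56/365 = €3,363.2986
Total = €36,113.0658

€36,113.07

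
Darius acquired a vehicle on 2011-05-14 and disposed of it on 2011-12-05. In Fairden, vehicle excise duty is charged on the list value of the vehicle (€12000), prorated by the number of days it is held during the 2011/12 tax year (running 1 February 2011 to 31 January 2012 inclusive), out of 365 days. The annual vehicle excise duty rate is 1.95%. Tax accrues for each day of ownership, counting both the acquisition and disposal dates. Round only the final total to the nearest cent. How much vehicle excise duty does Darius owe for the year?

€132.07

Days held (2011-05-14 to 2011-12-05): 206 out of 365
Tax = €12000 × 1.95% × 206/365 = €132.0658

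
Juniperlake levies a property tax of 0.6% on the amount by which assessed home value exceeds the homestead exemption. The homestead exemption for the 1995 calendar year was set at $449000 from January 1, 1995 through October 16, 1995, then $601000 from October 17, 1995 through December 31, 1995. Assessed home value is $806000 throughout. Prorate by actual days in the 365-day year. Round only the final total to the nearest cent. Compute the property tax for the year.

$1952.10

January 1 – October 16, 1995: 289 days, exemption $449000 → ($806000 − $449000) × 0.6% × 289/365 = $1695.9945
October 17 – December 31, 1995: 76 days, exemption $601000 → ($806000 − $601000) × 0.6% × 76/365 = $256.1096
Total = $1952.1041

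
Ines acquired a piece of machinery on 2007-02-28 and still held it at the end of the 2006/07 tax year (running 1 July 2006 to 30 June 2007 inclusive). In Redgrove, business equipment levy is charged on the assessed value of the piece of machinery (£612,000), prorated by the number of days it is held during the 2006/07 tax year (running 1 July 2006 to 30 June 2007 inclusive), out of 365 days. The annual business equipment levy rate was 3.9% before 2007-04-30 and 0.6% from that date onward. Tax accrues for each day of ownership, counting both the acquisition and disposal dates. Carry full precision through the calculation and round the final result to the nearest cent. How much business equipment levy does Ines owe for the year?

2007-02-28 to 2007-04-29: 61 days at 3.9% → £612,000 × 3.9% × 61/365 = £3,988.8986
2007-04-30 to 2007-06-30: 62 days at 0.6% → £612,000 × 0.6% × 62/365 = £623.7370
Total = £4,612.6356

£4,612.64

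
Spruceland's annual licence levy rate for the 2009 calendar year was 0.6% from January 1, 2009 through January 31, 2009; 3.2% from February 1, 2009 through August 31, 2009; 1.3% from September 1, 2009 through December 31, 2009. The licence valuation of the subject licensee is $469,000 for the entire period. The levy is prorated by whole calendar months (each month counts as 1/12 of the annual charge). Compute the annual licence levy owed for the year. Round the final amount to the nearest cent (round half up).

$11,021.50

January 1 – January 31, 2009: 1 month at 0.6% → $469,000 × 0.6% × 1/12 = $234.5000
February 1 – August 31, 2009: 7 months at 3.2% → $469,000 × 3.2% × 7/12 = $8,754.6667
September 1 – December 31, 2009: 4 months at 1.3% → $469,000 × 1.3% × 4/12 = $2,032.3333
Total = $11,021.5000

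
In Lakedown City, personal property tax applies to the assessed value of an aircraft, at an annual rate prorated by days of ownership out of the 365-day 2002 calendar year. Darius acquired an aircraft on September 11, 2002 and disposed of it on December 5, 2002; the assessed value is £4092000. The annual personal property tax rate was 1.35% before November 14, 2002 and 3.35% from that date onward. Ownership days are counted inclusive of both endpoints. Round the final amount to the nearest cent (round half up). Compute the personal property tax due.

£17948.75

September 11 – November 13, 2002: 64 days at 1.35% → £4092000 × 1.35% × 64/365 = £9686.2685
November 14 – December 5, 2002: 22 days at 3.35% → £4092000 × 3.35% × 22/365 = £8262.4767
Total = £17948.7452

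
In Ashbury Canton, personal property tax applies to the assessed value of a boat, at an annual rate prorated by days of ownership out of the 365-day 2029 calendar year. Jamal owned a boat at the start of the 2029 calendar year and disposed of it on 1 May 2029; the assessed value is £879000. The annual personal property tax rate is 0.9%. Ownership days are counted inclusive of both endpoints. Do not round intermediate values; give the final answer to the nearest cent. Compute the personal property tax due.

£2622.55

Days held (1 Jan – 1 May 2029): 121 out of 365
Tax = £879000 × 0.9% × 121/365 = £2622.5507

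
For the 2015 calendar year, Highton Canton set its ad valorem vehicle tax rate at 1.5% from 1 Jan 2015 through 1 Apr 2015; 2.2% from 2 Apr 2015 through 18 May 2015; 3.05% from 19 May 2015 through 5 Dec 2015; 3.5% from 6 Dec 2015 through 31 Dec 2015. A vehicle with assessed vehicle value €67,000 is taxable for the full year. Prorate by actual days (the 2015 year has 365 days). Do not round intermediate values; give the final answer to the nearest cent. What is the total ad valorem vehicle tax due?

1 Jan – 1 Apr 2015: 91 days at 1.5% → €67,000 × 1.5% × 91/365 = €250.5616
2 Apr – 18 May 2015: 47 days at 2.2% → €67,000 × 2.2% × 47/365 = €189.8027
19 May – 5 Dec 2015: 201 days at 3.05% → €67,000 × 3.05% × 201/365 = €1,125.3247
6 Dec – 31 Dec 2015: 26 days at 3.5% → €67,000 × 3.5% × 26/365 = €167.0411
Total = €1,732.7301

€1,732.73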